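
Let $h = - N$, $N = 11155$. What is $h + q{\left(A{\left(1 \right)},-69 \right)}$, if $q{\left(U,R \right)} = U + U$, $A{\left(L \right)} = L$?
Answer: $-11153$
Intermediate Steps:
$q{\left(U,R \right)} = 2 U$
$h = -11155$ ($h = \left(-1\right) 11155 = -11155$)
$h + q{\left(A{\left(1 \right)},-69 \right)} = -11155 + 2 \cdot 1 = -11155 + 2 = -11153$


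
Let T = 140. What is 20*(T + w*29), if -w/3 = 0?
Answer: 2800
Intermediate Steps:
w = 0 (w = -3*0 = 0)
20*(T + w*29) = 20*(140 + 0*29) = 20*(140 + 0) = 20*140 = 2800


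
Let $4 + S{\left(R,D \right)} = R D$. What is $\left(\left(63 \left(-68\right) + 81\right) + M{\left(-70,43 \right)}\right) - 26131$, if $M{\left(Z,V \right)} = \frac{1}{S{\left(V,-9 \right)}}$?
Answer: $- \frac{11860595}{391} \approx -30334.0$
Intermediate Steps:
$S{\left(R,D \right)} = -4 + D R$ ($S{\left(R,D \right)} = -4 + R D = -4 + D R$)
$M{\left(Z,V \right)} = \frac{1}{-4 - 9 V}$
$\left(\left(63 \left(-68\right) + 81\right) + M{\left(-70,43 \right)}\right) - 26131 = \left(\left(63 \left(-68\right) + 81\right) - \frac{1}{4 + 9 \cdot 43}\right) - 26131 = \left(\left(-4284 + 81\right) - \frac{1}{4 + 387}\right) - 26131 = \left(-4203 - \frac{1}{391}\right) - 26131 = - \frac{1643374}{391} - 26131 = - \frac{11860595}{391}$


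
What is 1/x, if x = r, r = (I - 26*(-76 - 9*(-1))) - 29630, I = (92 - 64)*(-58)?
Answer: -1/29512 ≈ -3.3885e-5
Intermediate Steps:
I = -1624 (I = 28*(-58) = -1624)
r = -29512 (r = (-1624 - 26*(-76 - 9*(-1))) - 29630 = (-1624 - 26*(-76 + 9)) - 29630 = (-1624 - 26*(-67)) - 29630 = (-1624 + 1742) - 29630 = 118 - 29630 = -29512)
x = -29512
1/x = 1/(-29512) = -1/29512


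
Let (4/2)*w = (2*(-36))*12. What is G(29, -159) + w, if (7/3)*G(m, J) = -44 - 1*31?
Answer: -3249/7 ≈ -464.14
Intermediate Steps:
w = -432 (w = ((2*(-36))*12)/2 = (-72*12)/2 = (1/2)*(-864) = -432)
G(m, J) = -225/7 (G(m, J) = 3*(-44 - 1*31)/7 = 3*(-44 - 31)/7 = (3/7)*(-75) = -225/7)
G(29, -159) + w = -225/7 - 432 = -3249/7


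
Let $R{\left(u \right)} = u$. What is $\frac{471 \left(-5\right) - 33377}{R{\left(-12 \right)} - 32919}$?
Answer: $\frac{35732}{32931} \approx 1.0851$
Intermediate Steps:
$\frac{471 \left(-5\right) - 33377}{R{\left(-12 \right)} - 32919} = \frac{471 \left(-5\right) - 33377}{-12 - 32919} = \frac{-2355 - 33377}{-32931} = \left(-35732\right) \left(- \frac{1}{32931}\right) = \frac{35732}{32931}$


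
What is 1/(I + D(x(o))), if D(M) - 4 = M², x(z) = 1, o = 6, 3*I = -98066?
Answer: -3/98051 ≈ -3.0596e-5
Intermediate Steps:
I = -98066/3 (I = (⅓)*(-98066) = -98066/3 ≈ -32689.)
D(M) = 4 + M²
1/(I + D(x(o))) = 1/(-98066/3 + (4 + 1²)) = 1/(-98066/3 + (4 + 1)) = 1/(-98066/3 + 5) = 1/(-98051/3) = -3/98051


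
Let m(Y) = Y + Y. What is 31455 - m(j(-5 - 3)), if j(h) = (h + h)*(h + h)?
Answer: 30943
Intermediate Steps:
j(h) = 4*h**2 (j(h) = (2*h)*(2*h) = 4*h**2)
m(Y) = 2*Y
31455 - m(j(-5 - 3)) = 31455 - 2*4*(-5 - 3)**2 = 31455 - 2*4*(-8)**2 = 31455 - 2*4*64 = 31455 - 2*256 = 31455 - 1*512 = 31455 - 512 = 30943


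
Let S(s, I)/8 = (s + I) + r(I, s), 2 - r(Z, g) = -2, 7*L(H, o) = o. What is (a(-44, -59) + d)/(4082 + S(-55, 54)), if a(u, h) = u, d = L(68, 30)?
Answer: -139/14371 ≈ -0.0096723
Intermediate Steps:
L(H, o) = o/7
d = 30/7 (d = (1/7)*30 = 30/7 ≈ 4.2857)
r(Z, g) = 4 (r(Z, g) = 2 - 1*(-2) = 2 + 2 = 4)
S(s, I) = 32 + 8*I + 8*s (S(s, I) = 8*((s + I) + 4) = 8*((I + s) + 4) = 8*(4 + I + s) = 32 + 8*I + 8*s)
(a(-44, -59) + d)/(4082 + S(-55, 54)) = (-44 + 30/7)/(4082 + (32 + 8*54 + 8*(-55))) = -278/(7*(4082 + (32 + 432 - 440))) = -278/(7*(4082 + 24)) = -278/7/4106 = -278/7*1/4106 = -139/14371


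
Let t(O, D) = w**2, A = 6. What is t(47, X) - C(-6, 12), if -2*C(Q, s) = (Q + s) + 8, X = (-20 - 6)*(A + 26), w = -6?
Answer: 43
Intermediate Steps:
X = -832 (X = (-20 - 6)*(6 + 26) = -26*32 = -832)
C(Q, s) = -4 - Q/2 - s/2 (C(Q, s) = -((Q + s) + 8)/2 = -(8 + Q + s)/2 = -4 - Q/2 - s/2)
t(O, D) = 36 (t(O, D) = (-6)**2 = 36)
t(47, X) - C(-6, 12) = 36 - (-4 - 1/2*(-6) - 1/2*12) = 36 - (-4 + 3 - 6) = 36 - 1*(-7) = 36 + 7 = 43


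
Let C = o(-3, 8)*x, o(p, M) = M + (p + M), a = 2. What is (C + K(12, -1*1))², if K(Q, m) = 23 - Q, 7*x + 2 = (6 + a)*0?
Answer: 2601/49 ≈ 53.082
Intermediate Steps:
o(p, M) = p + 2*M (o(p, M) = M + (M + p) = p + 2*M)
x = -2/7 (x = -2/7 + ((6 + 2)*0)/7 = -2/7 + (8*0)/7 = -2/7 + (⅐)*0 = -2/7 + 0 = -2/7 ≈ -0.28571)
C = -26/7 (C = (-3 + 2*8)*(-2/7) = (-3 + 16)*(-2/7) = 13*(-2/7) = -26/7 ≈ -3.7143)
(C + K(12, -1*1))² = (-26/7 + (23 - 1*12))² = (-26/7 + (23 - 12))² = (-26/7 + 11)² = (51/7)² = 2601/49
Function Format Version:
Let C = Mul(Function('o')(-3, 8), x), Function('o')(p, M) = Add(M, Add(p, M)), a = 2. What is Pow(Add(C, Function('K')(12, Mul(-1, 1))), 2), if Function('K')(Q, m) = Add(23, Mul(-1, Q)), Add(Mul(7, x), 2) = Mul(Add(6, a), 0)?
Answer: Rational(2601, 49) ≈ 53.082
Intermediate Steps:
Function('o')(p, M) = Add(p, Mul(2, M)) (Function('o')(p, M) = Add(M, Add(M, p)) = Add(p, Mul(2, M)))
x = Rational(-2, 7) (x = Add(Rational(-2, 7), Mul(Rational(1, 7), Mul(Add(6, 2), 0))) = Add(Rational(-2, 7), Mul(Rational(1, 7), Mul(8, 0))) = Add(Rational(-2, 7), Mul(Rational(1, 7), 0)) = Add(Rational(-2, 7), 0) = Rational(-2, 7) ≈ -0.28571)
C = Rational(-26, 7) (C = Mul(Add(-3, Mul(2, 8)), Rational(-2, 7)) = Mul(Add(-3, 16), Rational(-2, 7)) = Mul(13, Rational(-2, 7)) = Rational(-26, 7) ≈ -3.7143)
Pow(Add(C, Function('K')(12, Mul(-1, 1))), 2) = Pow(Add(Rational(-26, 7), Add(23, Mul(-1, 12))), 2) = Pow(Add(Rational(-26, 7), Add(23, -12)), 2) = Pow(Add(Rational(-26, 7), 11), 2) = Pow(Rational(51, 7), 2) = Rational(2601, 49)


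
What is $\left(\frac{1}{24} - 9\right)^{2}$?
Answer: $\frac{46225}{576} \approx 80.252$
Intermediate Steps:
$\left(\frac{1}{24} - 9\right)^{2} = \left(- \frac{215}{24}\right)^{2} = \frac{46225}{576}$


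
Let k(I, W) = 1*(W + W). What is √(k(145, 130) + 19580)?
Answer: 8*√310 ≈ 140.85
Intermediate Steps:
k(I, W) = 2*W (k(I, W) = 1*(2*W) = 2*W)
√(k(145, 130) + 19580) = √(2*130 + 19580) = √(260 + 19580) = √19840 = 8*√310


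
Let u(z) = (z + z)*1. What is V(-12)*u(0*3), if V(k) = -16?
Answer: 0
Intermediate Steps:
u(z) = 2*z (u(z) = (2*z)*1 = 2*z)
V(-12)*u(0*3) = -32*0*3 = -32*0 = -16*0 = 0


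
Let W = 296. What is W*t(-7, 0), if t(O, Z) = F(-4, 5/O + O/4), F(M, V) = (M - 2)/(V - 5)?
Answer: 49728/209 ≈ 237.93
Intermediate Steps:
F(M, V) = (-2 + M)/(-5 + V)
t(O, Z) = -6/(-5 + 5/O + O/4) (t(O, Z) = (-2 - 4)/(-5 + (5/O + O/4)) = -6/(-5 + (5/O + O*(¼))) = -6/(-5 + (5/O + O/4)) = -6/(-5 + 5/O + O/4))
W*t(-7, 0) = 296*(-24*(-7)/(20 - 7*(-20 - 7))) = 296*(-24*(-7)/(20 - 7*(-27))) = 296*(-24*(-7)/(20 + 189)) = 296*(-24*(-7)/209) = 296*(-24*(-7)*1/209) = 296*(168/209) = 49728/209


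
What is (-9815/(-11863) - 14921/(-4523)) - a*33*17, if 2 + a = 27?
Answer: -752308893657/53656349 ≈ -14021.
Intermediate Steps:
a = 25 (a = -2 + 27 = 25)
(-9815/(-11863) - 14921/(-4523)) - a*33*17 = (-9815/(-11863) - 14921/(-4523)) - 25*33*17 = (-9815*(-1/11863) - 14921*(-1/4523)) - 825*17 = (9815/11863 + 14921/4523) - 1*14025 = 221401068/53656349 - 14025 = -752308893657/53656349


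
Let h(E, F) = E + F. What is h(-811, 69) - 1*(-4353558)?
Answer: 4352816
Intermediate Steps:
h(-811, 69) - 1*(-4353558) = (-811 + 69) - 1*(-4353558) = -742 + 4353558 = 4352816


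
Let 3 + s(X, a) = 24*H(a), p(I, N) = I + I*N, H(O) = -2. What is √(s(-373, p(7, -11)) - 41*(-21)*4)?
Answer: 3*√377 ≈ 58.249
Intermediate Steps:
s(X, a) = -51 (s(X, a) = -3 + 24*(-2) = -3 - 48 = -51)
√(s(-373, p(7, -11)) - 41*(-21)*4) = √(-51 - 41*(-21)*4) = √(-51 + 861*4) = √(-51 + 3444) = √3393 = 3*√377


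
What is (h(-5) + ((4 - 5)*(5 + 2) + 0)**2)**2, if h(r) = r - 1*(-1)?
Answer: 2025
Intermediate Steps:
h(r) = 1 + r (h(r) = r + 1 = 1 + r)
(h(-5) + ((4 - 5)*(5 + 2) + 0)**2)**2 = ((1 - 5) + ((4 - 5)*(5 + 2) + 0)**2)**2 = (-4 + (-1*7 + 0)**2)**2 = (-4 + (-7 + 0)**2)**2 = (-4 + (-7)**2)**2 = (-4 + 49)**2 = 45**2 = 2025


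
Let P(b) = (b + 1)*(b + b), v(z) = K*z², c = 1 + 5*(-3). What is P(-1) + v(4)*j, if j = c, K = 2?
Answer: -448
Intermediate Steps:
c = -14 (c = 1 - 15 = -14)
v(z) = 2*z²
j = -14
P(b) = 2*b*(1 + b) (P(b) = (1 + b)*(2*b) = 2*b*(1 + b))
P(-1) + v(4)*j = 2*(-1)*(1 - 1) + (2*4²)*(-14) = 2*(-1)*0 + (2*16)*(-14) = 0 + 32*(-14) = 0 - 448 = -448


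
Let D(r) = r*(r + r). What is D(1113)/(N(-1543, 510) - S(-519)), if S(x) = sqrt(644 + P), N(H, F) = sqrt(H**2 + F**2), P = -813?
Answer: 2477538/(sqrt(2640949) - 13*I) ≈ 1524.4 + 12.195*I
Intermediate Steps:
D(r) = 2*r**2 (D(r) = r*(2*r) = 2*r**2)
N(H, F) = sqrt(F**2 + H**2)
S(x) = 13*I (S(x) = sqrt(644 - 813) = sqrt(-169) = 13*I)
D(1113)/(N(-1543, 510) - S(-519)) = (2*1113**2)/(sqrt(510**2 + (-1543)**2) - 13*I) = (2*1238769)/(sqrt(260100 + 2380849) - 13*I) = 2477538/(sqrt(2640949) - 13*I)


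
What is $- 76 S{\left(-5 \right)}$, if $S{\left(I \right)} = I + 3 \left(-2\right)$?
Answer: $836$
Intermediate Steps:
$S{\left(I \right)} = -6 + I$ ($S{\left(I \right)} = I - 6 = -6 + I$)
$- 76 S{\left(-5 \right)} = - 76 \left(-6 - 5\right) = \left(-76\right) \left(-11\right) = 836$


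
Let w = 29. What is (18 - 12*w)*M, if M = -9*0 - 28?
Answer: 9240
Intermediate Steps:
M = -28 (M = 0 - 28 = -28)
(18 - 12*w)*M = (18 - 12*29)*(-28) = (18 - 348)*(-28) = -330*(-28) = 9240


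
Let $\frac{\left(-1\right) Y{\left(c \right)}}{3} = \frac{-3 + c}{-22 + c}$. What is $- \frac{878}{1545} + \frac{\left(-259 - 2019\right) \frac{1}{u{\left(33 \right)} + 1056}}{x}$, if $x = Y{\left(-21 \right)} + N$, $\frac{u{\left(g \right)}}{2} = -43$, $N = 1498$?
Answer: $- \frac{1098976933}{1928522766} \approx -0.56985$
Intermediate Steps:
$Y{\left(c \right)} = - \frac{3 \left(-3 + c\right)}{-22 + c}$ ($Y{\left(c \right)} = - 3 \frac{-3 + c}{-22 + c} = - \frac{3 \left(-3 + c\right)}{-22 + c}$)
$u{\left(g \right)} = -86$ ($u{\left(g \right)} = 2 \left(-43\right) = -86$)
$x = \frac{64342}{43}$ ($x = \frac{3 \left(3 - -21\right)}{-22 - 21} + 1498 = \frac{3 \left(3 + 21\right)}{-43} + 1498 = 3 \left(- \frac{1}{43}\right) 24 + 1498 = - \frac{72}{43} + 1498 = \frac{64342}{43} \approx 1496.3$)
$- \frac{878}{1545} + \frac{\left(-259 - 2019\right) \frac{1}{u{\left(33 \right)} + 1056}}{x} = - \frac{878}{1545} + \frac{\left(-259 - 2019\right) \frac{1}{-86 + 1056}}{\frac{64342}{43}} = \left(-878\right) \frac{1}{1545} + - \frac{2278}{970} \cdot \frac{43}{64342} = - \frac{878}{1545} + \left(-2278\right) \frac{1}{970} \cdot \frac{43}{64342} = - \frac{878}{1545} - \frac{48977}{31205870} = - \frac{1098976933}{1928522766}$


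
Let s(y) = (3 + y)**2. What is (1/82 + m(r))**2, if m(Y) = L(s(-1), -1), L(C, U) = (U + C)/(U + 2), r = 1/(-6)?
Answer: 61009/6724 ≈ 9.0733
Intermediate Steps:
r = -1/6 ≈ -0.16667
L(C, U) = (C + U)/(2 + U)
m(Y) = 3 (m(Y) = ((3 - 1)**2 - 1)/(2 - 1) = (2**2 - 1)/1 = 1*(4 - 1) = 1*3 = 3)
(1/82 + m(r))**2 = (1/82 + 3)**2 = (247/82)**2 = 61009/6724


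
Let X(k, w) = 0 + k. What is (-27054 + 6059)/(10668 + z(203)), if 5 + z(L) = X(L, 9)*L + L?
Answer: -4199/10415 ≈ -0.40317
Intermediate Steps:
X(k, w) = k
z(L) = -5 + L + L² (z(L) = -5 + (L*L + L) = -5 + (L² + L) = -5 + (L + L²) = -5 + L + L²)
(-27054 + 6059)/(10668 + z(203)) = (-27054 + 6059)/(10668 + (-5 + 203 + 203²)) = -20995/(10668 + (-5 + 203 + 41209)) = -20995/(10668 + 41407) = -20995/52075 = -20995*1/52075 = -4199/10415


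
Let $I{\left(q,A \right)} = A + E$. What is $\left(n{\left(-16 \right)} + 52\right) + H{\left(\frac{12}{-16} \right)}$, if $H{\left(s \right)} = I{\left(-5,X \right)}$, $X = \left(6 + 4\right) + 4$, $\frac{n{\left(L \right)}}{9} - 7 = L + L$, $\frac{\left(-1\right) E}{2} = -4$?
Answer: $-151$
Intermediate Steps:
$E = 8$ ($E = \left(-2\right) \left(-4\right) = 8$)
$n{\left(L \right)} = 63 + 18 L$ ($n{\left(L \right)} = 63 + 9 \left(L + L\right) = 63 + 9 \cdot 2 L = 63 + 18 L$)
$X = 14$ ($X = 10 + 4 = 14$)
$I{\left(q,A \right)} = 8 + A$ ($I{\left(q,A \right)} = A + 8 = 8 + A$)
$H{\left(s \right)} = 22$ ($H{\left(s \right)} = 8 + 14 = 22$)
$\left(n{\left(-16 \right)} + 52\right) + H{\left(\frac{12}{-16} \right)} = \left(\left(63 + 18 \left(-16\right)\right) + 52\right) + 22 = \left(\left(63 - 288\right) + 52\right) + 22 = \left(-225 + 52\right) + 22 = -173 + 22 = -151$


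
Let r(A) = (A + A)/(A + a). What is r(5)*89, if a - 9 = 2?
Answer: 445/8 ≈ 55.625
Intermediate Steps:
a = 11 (a = 9 + 2 = 11)
r(A) = 2*A/(11 + A) (r(A) = (A + A)/(A + 11) = (2*A)/(11 + A) = 2*A/(11 + A))
r(5)*89 = (2*5/(11 + 5))*89 = (2*5/16)*89 = (2*5*(1/16))*89 = (5/8)*89 = 445/8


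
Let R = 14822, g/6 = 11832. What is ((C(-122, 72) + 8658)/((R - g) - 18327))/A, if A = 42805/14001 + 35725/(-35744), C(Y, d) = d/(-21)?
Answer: -1318189893696/23349476049235 ≈ -0.056455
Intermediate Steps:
C(Y, d) = -d/21 (C(Y, d) = d*(-1/21) = -d/21)
g = 70992 (g = 6*11832 = 70992)
A = 1029836195/500451744 (A = 42805*(1/14001) + 35725*(-1/35744) = 42805/14001 - 35725/35744 = 1029836195/500451744 ≈ 2.0578)
((C(-122, 72) + 8658)/((R - g) - 18327))/A = ((-1/21*72 + 8658)/((14822 - 1*70992) - 18327))/(1029836195/500451744) = ((-24/7 + 8658)/((14822 - 70992) - 18327))*(500451744/1029836195) = (60582/(7*(-56170 - 18327)))*(500451744/1029836195) = ((60582/7)/(-74497))*(500451744/1029836195) = ((60582/7)*(-1/74497))*(500451744/1029836195) = -2634/22673*500451744/1029836195 = -1318189893696/23349476049235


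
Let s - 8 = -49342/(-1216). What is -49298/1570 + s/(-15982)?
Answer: -1525725467/48585280 ≈ -31.403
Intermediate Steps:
s = 29535/608 (s = 8 - 49342/(-1216) = 8 - 49342*(-1/1216) = 8 + 24671/608 = 29535/608 ≈ 48.577)
-49298/1570 + s/(-15982) = -49298/1570 + (29535/608)/(-15982) = -49298*1/1570 + (29535/608)*(-1/15982) = -157/5 - 29535/9717056 = -1525725467/48585280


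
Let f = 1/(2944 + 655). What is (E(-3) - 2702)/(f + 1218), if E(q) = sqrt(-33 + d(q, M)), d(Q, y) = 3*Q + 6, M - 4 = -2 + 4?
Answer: -9724498/4383583 + 21594*I/4383583 ≈ -2.2184 + 0.0049261*I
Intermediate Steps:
M = 6 (M = 4 + (-2 + 4) = 4 + 2 = 6)
f = 1/3599 ≈ 0.00027785
d(Q, y) = 6 + 3*Q
E(q) = sqrt(-27 + 3*q) (E(q) = sqrt(-33 + (6 + 3*q)) = sqrt(-27 + 3*q))
(E(-3) - 2702)/(f + 1218) = (sqrt(-27 + 3*(-3)) - 2702)/(1/3599 + 1218) = (sqrt(-27 - 9) - 2702)/(4383583/3599) = (sqrt(-36) - 2702)*(3599/4383583) = (6*I - 2702)*(3599/4383583) = (-2702 + 6*I)*(3599/4383583) = -9724498/4383583 + 21594*I/4383583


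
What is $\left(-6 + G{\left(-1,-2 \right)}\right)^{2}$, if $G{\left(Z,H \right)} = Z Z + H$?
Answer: $49$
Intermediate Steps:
$G{\left(Z,H \right)} = H + Z^{2}$ ($G{\left(Z,H \right)} = Z^{2} + H = H + Z^{2}$)
$\left(-6 + G{\left(-1,-2 \right)}\right)^{2} = \left(-6 - \left(2 - \left(-1\right)^{2}\right)\right)^{2} = \left(-6 + \left(-2 + 1\right)\right)^{2} = \left(-6 - 1\right)^{2} = \left(-7\right)^{2} = 49$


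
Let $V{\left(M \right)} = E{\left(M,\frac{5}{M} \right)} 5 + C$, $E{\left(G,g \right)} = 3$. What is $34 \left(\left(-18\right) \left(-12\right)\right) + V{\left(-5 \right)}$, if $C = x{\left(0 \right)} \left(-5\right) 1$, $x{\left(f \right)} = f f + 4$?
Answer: $7339$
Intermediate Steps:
$x{\left(f \right)} = 4 + f^{2}$ ($x{\left(f \right)} = f^{2} + 4 = 4 + f^{2}$)
$C = -20$ ($C = \left(4 + 0^{2}\right) \left(-5\right) 1 = \left(4 + 0\right) \left(-5\right) 1 = 4 \left(-5\right) 1 = \left(-20\right) 1 = -20$)
$V{\left(M \right)} = -5$ ($V{\left(M \right)} = 3 \cdot 5 - 20 = 15 - 20 = -5$)
$34 \left(\left(-18\right) \left(-12\right)\right) + V{\left(-5 \right)} = 34 \left(\left(-18\right) \left(-12\right)\right) - 5 = 34 \cdot 216 - 5 = 7344 - 5 = 7339$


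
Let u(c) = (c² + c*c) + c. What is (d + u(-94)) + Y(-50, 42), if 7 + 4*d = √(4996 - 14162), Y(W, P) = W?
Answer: 70105/4 + I*√9166/4 ≈ 17526.0 + 23.935*I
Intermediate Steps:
d = -7/4 + I*√9166/4 (d = -7/4 + √(4996 - 14162)/4 = -7/4 + √(-9166)/4 = -7/4 + (I*√9166)/4 = -7/4 + I*√9166/4 ≈ -1.75 + 23.935*I)
u(c) = c + 2*c² (u(c) = (c² + c²) + c = 2*c² + c = c + 2*c²)
(d + u(-94)) + Y(-50, 42) = ((-7/4 + I*√9166/4) - 94*(1 + 2*(-94))) - 50 = ((-7/4 + I*√9166/4) - 94*(1 - 188)) - 50 = ((-7/4 + I*√9166/4) - 94*(-187)) - 50 = ((-7/4 + I*√9166/4) + 17578) - 50 = (70305/4 + I*√9166/4) - 50 = 70105/4 + I*√9166/4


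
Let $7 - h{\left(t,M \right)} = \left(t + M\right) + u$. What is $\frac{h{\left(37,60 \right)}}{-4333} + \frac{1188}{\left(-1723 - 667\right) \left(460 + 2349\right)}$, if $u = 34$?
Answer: $\frac{413663818}{14544819415} \approx 0.028441$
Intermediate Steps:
$h{\left(t,M \right)} = -27 - M - t$ ($h{\left(t,M \right)} = 7 - \left(\left(t + M\right) + 34\right) = 7 - \left(\left(M + t\right) + 34\right) = 7 - \left(34 + M + t\right) = -27 - M - t$)
$\frac{h{\left(37,60 \right)}}{-4333} + \frac{1188}{\left(-1723 - 667\right) \left(460 + 2349\right)} = \frac{-27 - 60 - 37}{-4333} + \frac{1188}{\left(-1723 - 667\right) \left(460 + 2349\right)} = \left(-27 - 60 - 37\right) \left(- \frac{1}{4333}\right) + \frac{1188}{\left(-2390\right) 2809} = \left(-124\right) \left(- \frac{1}{4333}\right) + \frac{1188}{-6713510} = \frac{124}{4333} + 1188 \left(- \frac{1}{6713510}\right) = \frac{124}{4333} - \frac{594}{3356755} = \frac{413663818}{14544819415}$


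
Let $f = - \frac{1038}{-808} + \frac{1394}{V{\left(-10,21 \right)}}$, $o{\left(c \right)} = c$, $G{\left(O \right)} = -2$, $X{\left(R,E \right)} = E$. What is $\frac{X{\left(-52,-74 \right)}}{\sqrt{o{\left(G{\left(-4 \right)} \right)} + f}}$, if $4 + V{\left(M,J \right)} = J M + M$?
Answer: $\frac{296 i \sqrt{685083}}{8721} \approx 28.093 i$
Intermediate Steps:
$V{\left(M,J \right)} = -4 + M + J M$ ($V{\left(M,J \right)} = -4 + \left(J M + M\right) = -4 + \left(M + J M\right) = -4 + M + J M$)
$f = - \frac{55865}{11312}$ ($f = - \frac{1038}{-808} + \frac{1394}{-4 - 10 + 21 \left(-10\right)} = \left(-1038\right) \left(- \frac{1}{808}\right) + \frac{1394}{-4 - 10 - 210} = \frac{519}{404} + \frac{1394}{-224} = \frac{519}{404} + 1394 \left(- \frac{1}{224}\right) = \frac{519}{404} - \frac{697}{112} = - \frac{55865}{11312} \approx -4.9386$)
$\frac{X{\left(-52,-74 \right)}}{\sqrt{o{\left(G{\left(-4 \right)} \right)} + f}} = - \frac{74}{\sqrt{-2 - \frac{55865}{11312}}} = - \frac{74}{\sqrt{- \frac{78489}{11312}}} = - \frac{74}{\frac{9}{2828} i \sqrt{685083}} = - 74 \left(- \frac{4 i \sqrt{685083}}{8721}\right) = \frac{296 i \sqrt{685083}}{8721}$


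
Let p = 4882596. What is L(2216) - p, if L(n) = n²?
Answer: 28060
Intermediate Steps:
L(2216) - p = 2216² - 1*4882596 = 4910656 - 4882596 = 28060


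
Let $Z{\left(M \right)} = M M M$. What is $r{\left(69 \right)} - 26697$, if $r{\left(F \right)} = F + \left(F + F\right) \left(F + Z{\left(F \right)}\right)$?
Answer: $45317136$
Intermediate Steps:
$Z{\left(M \right)} = M^{3}$ ($Z{\left(M \right)} = M^{2} M = M^{3}$)
$r{\left(F \right)} = F + 2 F \left(F + F^{3}\right)$ ($r{\left(F \right)} = F + \left(F + F\right) \left(F + F^{3}\right) = F + 2 F \left(F + F^{3}\right)$)
$r{\left(69 \right)} - 26697 = 69 \left(1 + 2 \cdot 69 + 2 \cdot 69^{3}\right) - 26697 = 69 \left(1 + 138 + 2 \cdot 328509\right) - 26697 = 69 \left(1 + 138 + 657018\right) - 26697 = 69 \cdot 657157 - 26697 = 45343833 - 26697 = 45317136$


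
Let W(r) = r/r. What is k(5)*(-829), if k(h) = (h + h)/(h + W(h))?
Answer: -4145/3 ≈ -1381.7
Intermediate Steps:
W(r) = 1
k(h) = 2*h/(1 + h) (k(h) = (h + h)/(h + 1) = (2*h)/(1 + h) = 2*h/(1 + h))
k(5)*(-829) = (2*5/(1 + 5))*(-829) = (2*5/6)*(-829) = (2*5*(1/6))*(-829) = (5/3)*(-829) = -4145/3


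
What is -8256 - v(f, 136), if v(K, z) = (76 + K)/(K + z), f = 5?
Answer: -388059/47 ≈ -8256.6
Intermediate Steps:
v(K, z) = (76 + K)/(K + z)
-8256 - v(f, 136) = -8256 - (76 + 5)/(5 + 136) = -8256 - 81/141 = -8256 - 1*27/47 = -8256 - 27/47 = -388059/47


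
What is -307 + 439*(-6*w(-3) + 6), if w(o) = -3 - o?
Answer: 2327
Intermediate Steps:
-307 + 439*(-6*w(-3) + 6) = -307 + 439*(-6*(-3 - 1*(-3)) + 6) = -307 + 439*(-6*(-3 + 3) + 6) = -307 + 439*(-6*0 + 6) = -307 + 439*(0 + 6) = -307 + 439*6 = -307 + 2634 = 2327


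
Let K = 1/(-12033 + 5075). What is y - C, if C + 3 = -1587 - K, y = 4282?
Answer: 40857375/6958 ≈ 5872.0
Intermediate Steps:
K = -1/6958 (K = 1/(-6958) = -1/6958 ≈ -0.00014372)
C = -11063219/6958 (C = -3 + (-1587 - 1*(-1/6958)) = -3 + (-1587 + 1/6958) = -3 - 11042345/6958 = -11063219/6958 ≈ -1590.0)
y - C = 4282 - 1*(-11063219/6958) = 4282 + 11063219/6958 = 40857375/6958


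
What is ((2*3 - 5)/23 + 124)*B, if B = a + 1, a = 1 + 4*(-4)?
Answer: -39942/23 ≈ -1736.6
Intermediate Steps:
a = -15 (a = 1 - 16 = -15)
B = -14 (B = -15 + 1 = -14)
((2*3 - 5)/23 + 124)*B = ((2*3 - 5)/23 + 124)*(-14) = ((6 - 5)*(1/23) + 124)*(-14) = (1*(1/23) + 124)*(-14) = (1/23 + 124)*(-14) = (2853/23)*(-14) = -39942/23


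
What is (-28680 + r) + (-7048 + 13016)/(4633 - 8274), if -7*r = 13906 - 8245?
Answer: -751620637/25487 ≈ -29490.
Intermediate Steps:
r = -5661/7 (r = -(13906 - 8245)/7 = -⅐*5661 = -5661/7 ≈ -808.71)
(-28680 + r) + (-7048 + 13016)/(4633 - 8274) = (-28680 - 5661/7) + (-7048 + 13016)/(4633 - 8274) = -206421/7 + 5968/(-3641) = -206421/7 + 5968*(-1/3641) = -206421/7 - 5968/3641 = -751620637/25487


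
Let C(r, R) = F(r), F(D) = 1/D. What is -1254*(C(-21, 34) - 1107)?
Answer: 9717664/7 ≈ 1.3882e+6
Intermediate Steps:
F(D) = 1/D
C(r, R) = 1/r
-1254*(C(-21, 34) - 1107) = -1254*(1/(-21) - 1107) = -1254*(-1/21 - 1107) = -1254*(-23248/21) = 9717664/7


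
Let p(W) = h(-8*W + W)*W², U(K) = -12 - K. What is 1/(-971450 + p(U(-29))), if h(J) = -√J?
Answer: I/(-971450*I + 289*√119) ≈ -1.0294e-6 + 3.3406e-9*I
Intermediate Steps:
p(W) = -√7*W²*√(-W) (p(W) = (-√(-8*W + W))*W² = (-√(-7*W))*W² = (-√7*√(-W))*W² = -√7*W²*√(-W))
1/(-971450 + p(U(-29))) = 1/(-971450 - √7*(-(-12 - 1*(-29)))^(5/2)) = 1/(-971450 - √7*(-(-12 + 29))^(5/2)) = 1/(-971450 - √7*(-1*17)^(5/2)) = 1/(-971450 - √7*(-17)^(5/2)) = 1/(-971450 - √7*289*I*√17) = 1/(-971450 - 289*I*√119)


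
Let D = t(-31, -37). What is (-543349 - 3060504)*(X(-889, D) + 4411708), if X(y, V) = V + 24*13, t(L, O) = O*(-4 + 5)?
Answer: -15900138170499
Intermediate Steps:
t(L, O) = O (t(L, O) = O*1 = O)
D = -37
X(y, V) = 312 + V (X(y, V) = V + 312 = 312 + V)
(-543349 - 3060504)*(X(-889, D) + 4411708) = (-543349 - 3060504)*((312 - 37) + 4411708) = -3603853*(275 + 4411708) = -3603853*4411983 = -15900138170499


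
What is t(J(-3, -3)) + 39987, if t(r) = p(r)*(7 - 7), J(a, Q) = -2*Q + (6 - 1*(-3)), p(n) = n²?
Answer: 39987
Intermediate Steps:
J(a, Q) = 9 - 2*Q (J(a, Q) = -2*Q + (6 + 3) = -2*Q + 9 = 9 - 2*Q)
t(r) = 0 (t(r) = r²*(7 - 7) = r²*0 = 0)
t(J(-3, -3)) + 39987 = 0 + 39987 = 39987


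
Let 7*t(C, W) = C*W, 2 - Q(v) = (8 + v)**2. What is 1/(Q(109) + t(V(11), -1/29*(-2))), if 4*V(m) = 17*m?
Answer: -406/5556735 ≈ -7.3064e-5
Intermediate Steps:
V(m) = 17*m/4 (V(m) = (17*m)/4 = 17*m/4)
Q(v) = 2 - (8 + v)**2
t(C, W) = C*W/7 (t(C, W) = (C*W)/7 = C*W/7)
1/(Q(109) + t(V(11), -1/29*(-2))) = 1/((2 - (8 + 109)**2) + ((17/4)*11)*(-1/29*(-2))/7) = 1/((2 - 1*117**2) + (1/7)*(187/4)*(-1*1/29*(-2))) = 1/((2 - 1*13689) + (1/7)*(187/4)*(-1/29*(-2))) = 1/((2 - 13689) + (1/7)*(187/4)*(2/29)) = 1/(-13687 + 187/406) = 1/(-5556735/406) = -406/5556735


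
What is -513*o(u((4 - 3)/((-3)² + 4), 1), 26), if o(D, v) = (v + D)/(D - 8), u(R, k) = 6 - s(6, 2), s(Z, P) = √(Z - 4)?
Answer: 16929 - 8721*√2 ≈ 4595.6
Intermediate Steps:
s(Z, P) = √(-4 + Z)
u(R, k) = 6 - √2 (u(R, k) = 6 - √(-4 + 6) = 6 - √2)
o(D, v) = (D + v)/(-8 + D)
-513*o(u((4 - 3)/((-3)² + 4), 1), 26) = -513*((6 - √2) + 26)/(-8 + (6 - √2)) = -513*(32 - √2)/(-2 - √2)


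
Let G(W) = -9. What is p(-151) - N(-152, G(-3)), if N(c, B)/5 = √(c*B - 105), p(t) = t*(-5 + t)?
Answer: 23556 - 5*√1263 ≈ 23378.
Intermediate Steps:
N(c, B) = 5*√(-105 + B*c) (N(c, B) = 5*√(c*B - 105) = 5*√(B*c - 105) = 5*√(-105 + B*c))
p(-151) - N(-152, G(-3)) = -151*(-5 - 151) - 5*√(-105 - 9*(-152)) = -151*(-156) - 5*√(-105 + 1368) = 23556 - 5*√1263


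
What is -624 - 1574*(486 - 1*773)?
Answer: 451114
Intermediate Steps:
-624 - 1574*(486 - 1*773) = -624 - 1574*(486 - 773) = -624 - 1574*(-287) = -624 + 451738 = 451114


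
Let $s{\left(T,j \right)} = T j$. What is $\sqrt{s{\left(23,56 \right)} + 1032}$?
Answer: $4 \sqrt{145} \approx 48.166$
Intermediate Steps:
$\sqrt{s{\left(23,56 \right)} + 1032} = \sqrt{23 \cdot 56 + 1032} = \sqrt{1288 + 1032} = \sqrt{2320} = 4 \sqrt{145}$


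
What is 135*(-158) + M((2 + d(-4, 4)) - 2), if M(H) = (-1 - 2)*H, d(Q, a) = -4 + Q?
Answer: -21306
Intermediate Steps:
M(H) = -3*H
135*(-158) + M((2 + d(-4, 4)) - 2) = 135*(-158) - 3*((2 + (-4 - 4)) - 2) = -21330 - 3*((2 - 8) - 2) = -21330 - 3*(-6 - 2) = -21330 - 3*(-8) = -21330 + 24 = -21306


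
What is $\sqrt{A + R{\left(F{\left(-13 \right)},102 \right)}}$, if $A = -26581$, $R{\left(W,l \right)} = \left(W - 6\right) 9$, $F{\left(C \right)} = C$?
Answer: $8 i \sqrt{418} \approx 163.56 i$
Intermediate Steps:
$R{\left(W,l \right)} = -54 + 9 W$ ($R{\left(W,l \right)} = \left(W - 6\right) 9 = \left(-6 + W\right) 9 = -54 + 9 W$)
$\sqrt{A + R{\left(F{\left(-13 \right)},102 \right)}} = \sqrt{-26581 + \left(-54 + 9 \left(-13\right)\right)} = \sqrt{-26581 - 171} = \sqrt{-26752} = 8 i \sqrt{418}$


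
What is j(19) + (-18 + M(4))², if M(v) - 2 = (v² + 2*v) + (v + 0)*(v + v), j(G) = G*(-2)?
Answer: 1562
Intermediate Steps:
j(G) = -2*G
M(v) = 2 + 2*v + 3*v² (M(v) = 2 + ((v² + 2*v) + (v + 0)*(v + v)) = 2 + ((v² + 2*v) + v*(2*v)) = 2 + ((v² + 2*v) + 2*v²) = 2 + (2*v + 3*v²) = 2 + 2*v + 3*v²)
j(19) + (-18 + M(4))² = -2*19 + (-18 + (2 + 2*4 + 3*4²))² = -38 + (-18 + (2 + 8 + 3*16))² = -38 + (-18 + (2 + 8 + 48))² = -38 + (-18 + 58)² = -38 + 40² = -38 + 1600 = 1562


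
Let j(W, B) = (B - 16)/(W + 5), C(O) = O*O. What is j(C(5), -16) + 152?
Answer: 2264/15 ≈ 150.93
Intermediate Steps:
C(O) = O**2
j(W, B) = (-16 + B)/(5 + W)
j(C(5), -16) + 152 = (-16 - 16)/(5 + 5**2) + 152 = -32/(5 + 25) + 152 = -32/30 + 152 = (1/30)*(-32) + 152 = -16/15 + 152 = 2264/15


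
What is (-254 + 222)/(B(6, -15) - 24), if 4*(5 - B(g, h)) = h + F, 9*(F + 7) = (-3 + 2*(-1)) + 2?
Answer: 384/161 ≈ 2.3851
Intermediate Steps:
F = -22/3 (F = -7 + ((-3 + 2*(-1)) + 2)/9 = -7 + ((-3 - 2) + 2)/9 = -7 + (-5 + 2)/9 = -7 + (1/9)*(-3) = -7 - 1/3 = -22/3 ≈ -7.3333)
B(g, h) = 41/6 - h/4 (B(g, h) = 5 - (h - 22/3)/4 = 5 - (-22/3 + h)/4 = 5 + (11/6 - h/4) = 41/6 - h/4)
(-254 + 222)/(B(6, -15) - 24) = (-254 + 222)/((41/6 - 1/4*(-15)) - 24) = -32/((41/6 + 15/4) - 24) = -32/(127/12 - 24) = -32/(-161/12) = -32*(-12/161) = 384/161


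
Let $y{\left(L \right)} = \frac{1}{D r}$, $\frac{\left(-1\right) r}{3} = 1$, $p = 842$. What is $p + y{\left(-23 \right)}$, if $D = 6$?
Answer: $\frac{15155}{18} \approx 841.94$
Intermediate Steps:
$r = -3$ ($r = \left(-3\right) 1 = -3$)
$y{\left(L \right)} = - \frac{1}{18}$ ($y{\left(L \right)} = \frac{1}{6 \left(-3\right)} = \frac{1}{-18} = - \frac{1}{18}$)
$p + y{\left(-23 \right)} = 842 - \frac{1}{18} = \frac{15155}{18}$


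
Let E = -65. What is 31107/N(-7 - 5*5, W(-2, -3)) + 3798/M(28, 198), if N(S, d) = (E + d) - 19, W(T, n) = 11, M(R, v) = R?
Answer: -296871/1022 ≈ -290.48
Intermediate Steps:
N(S, d) = -84 + d (N(S, d) = (-65 + d) - 19 = -84 + d)
31107/N(-7 - 5*5, W(-2, -3)) + 3798/M(28, 198) = 31107/(-84 + 11) + 3798/28 = 31107/(-73) + 3798*(1/28) = 31107*(-1/73) + 1899/14 = -31107/73 + 1899/14 = -296871/1022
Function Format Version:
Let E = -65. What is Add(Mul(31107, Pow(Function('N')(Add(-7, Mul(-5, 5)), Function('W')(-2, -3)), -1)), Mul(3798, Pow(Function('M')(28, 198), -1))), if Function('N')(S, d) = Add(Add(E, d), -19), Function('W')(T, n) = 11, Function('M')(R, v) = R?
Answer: Rational(-296871, 1022) ≈ -290.48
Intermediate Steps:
Function('N')(S, d) = Add(-84, d) (Function('N')(S, d) = Add(Add(-65, d), -19) = Add(-84, d))
Add(Mul(31107, Pow(Function('N')(Add(-7, Mul(-5, 5)), Function('W')(-2, -3)), -1)), Mul(3798, Pow(Function('M')(28, 198), -1))) = Add(Mul(31107, Pow(Add(-84, 11), -1)), Mul(3798, Pow(28, -1))) = Add(Mul(31107, Pow(-73, -1)), Mul(3798, Rational(1, 28))) = Add(Mul(31107, Rational(-1, 73)), Rational(1899, 14)) = Add(Rational(-31107, 73), Rational(1899, 14)) = Rational(-296871, 1022)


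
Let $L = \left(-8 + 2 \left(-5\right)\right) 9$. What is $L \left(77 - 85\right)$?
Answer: $1296$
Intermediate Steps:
$L = -162$ ($L = \left(-8 - 10\right) 9 = \left(-18\right) 9 = -162$)
$L \left(77 - 85\right) = - 162 \left(77 - 85\right) = \left(-162\right) \left(-8\right) = 1296$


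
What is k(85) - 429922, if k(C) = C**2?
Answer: -422697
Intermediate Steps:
k(85) - 429922 = 85**2 - 429922 = 7225 - 429922 = -422697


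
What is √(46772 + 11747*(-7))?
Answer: I*√35457 ≈ 188.3*I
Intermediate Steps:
√(46772 + 11747*(-7)) = √(46772 - 82229) = √(-35457) = I*√35457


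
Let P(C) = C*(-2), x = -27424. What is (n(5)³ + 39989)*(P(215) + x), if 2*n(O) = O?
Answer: -4457155299/4 ≈ -1.1143e+9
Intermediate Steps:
n(O) = O/2
P(C) = -2*C
(n(5)³ + 39989)*(P(215) + x) = (((½)*5)³ + 39989)*(-2*215 - 27424) = ((5/2)³ + 39989)*(-430 - 27424) = (125/8 + 39989)*(-27854) = (320037/8)*(-27854) = -4457155299/4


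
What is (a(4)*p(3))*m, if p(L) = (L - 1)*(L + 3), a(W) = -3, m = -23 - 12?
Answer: 1260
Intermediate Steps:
m = -35
p(L) = (-1 + L)*(3 + L)
(a(4)*p(3))*m = -3*(-3 + 3² + 2*3)*(-35) = -3*(-3 + 9 + 6)*(-35) = -3*12*(-35) = -36*(-35) = 1260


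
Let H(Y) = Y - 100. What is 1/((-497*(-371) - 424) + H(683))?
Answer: 1/184546 ≈ 5.4187e-6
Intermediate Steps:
H(Y) = -100 + Y
1/((-497*(-371) - 424) + H(683)) = 1/((-497*(-371) - 424) + (-100 + 683)) = 1/((184387 - 424) + 583) = 1/(183963 + 583) = 1/184546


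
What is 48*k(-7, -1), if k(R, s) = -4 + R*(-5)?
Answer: 1488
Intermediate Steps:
k(R, s) = -4 - 5*R
48*k(-7, -1) = 48*(-4 - 5*(-7)) = 48*(-4 + 35) = 48*31 = 1488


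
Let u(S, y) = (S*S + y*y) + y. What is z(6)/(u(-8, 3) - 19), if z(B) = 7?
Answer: 7/57 ≈ 0.12281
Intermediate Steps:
u(S, y) = y + S² + y² (u(S, y) = (S² + y²) + y = y + S² + y²)
z(6)/(u(-8, 3) - 19) = 7/((3 + (-8)² + 3²) - 19) = 7/((3 + 64 + 9) - 19) = 7/(76 - 19) = 7/57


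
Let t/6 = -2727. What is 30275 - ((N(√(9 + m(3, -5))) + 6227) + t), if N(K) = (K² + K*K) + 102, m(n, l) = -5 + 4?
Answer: 40292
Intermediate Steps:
m(n, l) = -1
t = -16362 (t = 6*(-2727) = -16362)
N(K) = 102 + 2*K² (N(K) = (K² + K²) + 102 = 2*K² + 102 = 102 + 2*K²)
30275 - ((N(√(9 + m(3, -5))) + 6227) + t) = 30275 - (((102 + 2*(√(9 - 1))²) + 6227) - 16362) = 30275 - (((102 + 2*(√8)²) + 6227) - 16362) = 30275 - (((102 + 2*(2*√2)²) + 6227) - 16362) = 30275 - (((102 + 2*8) + 6227) - 16362) = 30275 - (((102 + 16) + 6227) - 16362) = 30275 - ((118 + 6227) - 16362) = 30275 - (6345 - 16362) = 30275 - 1*(-10017) = 30275 + 10017 = 40292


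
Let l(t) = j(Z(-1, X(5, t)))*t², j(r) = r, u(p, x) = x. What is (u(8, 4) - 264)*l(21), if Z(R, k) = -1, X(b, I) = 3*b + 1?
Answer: 114660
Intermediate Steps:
X(b, I) = 1 + 3*b
l(t) = -t²
(u(8, 4) - 264)*l(21) = (4 - 264)*(-1*21²) = -(-260)*441 = -260*(-441) = 114660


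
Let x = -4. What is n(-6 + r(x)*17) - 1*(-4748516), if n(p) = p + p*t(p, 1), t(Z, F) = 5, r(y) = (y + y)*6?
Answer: 4743584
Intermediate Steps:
r(y) = 12*y (r(y) = (2*y)*6 = 12*y)
n(p) = 6*p (n(p) = p + p*5 = p + 5*p = 6*p)
n(-6 + r(x)*17) - 1*(-4748516) = 6*(-6 + (12*(-4))*17) - 1*(-4748516) = 6*(-6 - 48*17) + 4748516 = 6*(-6 - 816) + 4748516 = 6*(-822) + 4748516 = -4932 + 4748516 = 4743584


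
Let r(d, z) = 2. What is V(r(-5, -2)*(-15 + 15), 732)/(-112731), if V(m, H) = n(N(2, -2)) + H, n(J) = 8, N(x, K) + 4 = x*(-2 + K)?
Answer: -740/112731 ≈ -0.0065643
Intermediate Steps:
N(x, K) = -4 + x*(-2 + K)
V(m, H) = 8 + H
V(r(-5, -2)*(-15 + 15), 732)/(-112731) = (8 + 732)/(-112731) = 740*(-1/112731) = -740/112731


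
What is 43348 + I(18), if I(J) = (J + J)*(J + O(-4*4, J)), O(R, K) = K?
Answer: 44644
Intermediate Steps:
I(J) = 4*J² (I(J) = (J + J)*(J + J) = (2*J)*(2*J) = 4*J²)
43348 + I(18) = 43348 + 4*18² = 43348 + 4*324 = 43348 + 1296 = 44644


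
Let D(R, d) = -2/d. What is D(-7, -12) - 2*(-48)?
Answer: 577/6 ≈ 96.167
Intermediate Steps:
D(-7, -12) - 2*(-48) = -2/(-12) - 2*(-48) = -2*(-1/12) + 96 = ⅙ + 96 = 577/6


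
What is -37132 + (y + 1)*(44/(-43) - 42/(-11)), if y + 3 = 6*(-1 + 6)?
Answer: -17526420/473 ≈ -37054.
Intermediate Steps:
y = 27 (y = -3 + 6*(-1 + 6) = -3 + 6*5 = -3 + 30 = 27)
-37132 + (y + 1)*(44/(-43) - 42/(-11)) = -37132 + (27 + 1)*(44/(-43) - 42/(-11)) = -37132 + 28*(44*(-1/43) - 42*(-1/11)) = -37132 + 28*(-44/43 + 42/11) = -37132 + 28*(1322/473) = -37132 + 37016/473 = -17526420/473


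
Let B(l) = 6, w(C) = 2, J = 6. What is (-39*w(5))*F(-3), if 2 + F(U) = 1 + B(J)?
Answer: -390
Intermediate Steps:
F(U) = 5 (F(U) = -2 + (1 + 6) = -2 + 7 = 5)
(-39*w(5))*F(-3) = -39*2*5 = -78*5 = -390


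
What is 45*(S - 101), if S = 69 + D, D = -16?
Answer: -2160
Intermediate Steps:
S = 53 (S = 69 - 16 = 53)
45*(S - 101) = 45*(53 - 101) = 45*(-48) = -2160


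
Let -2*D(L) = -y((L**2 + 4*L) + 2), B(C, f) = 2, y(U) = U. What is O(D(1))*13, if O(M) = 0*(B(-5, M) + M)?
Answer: 0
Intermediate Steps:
D(L) = 1 + L**2/2 + 2*L (D(L) = -(-1)*((L**2 + 4*L) + 2)/2 = -(-1)*(2 + L**2 + 4*L)/2 = -(-2 - L**2 - 4*L)/2 = 1 + L**2/2 + 2*L)
O(M) = 0 (O(M) = 0*(2 + M) = 0)
O(D(1))*13 = 0*13 = 0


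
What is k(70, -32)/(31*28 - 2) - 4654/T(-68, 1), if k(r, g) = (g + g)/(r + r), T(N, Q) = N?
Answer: 35265413/515270 ≈ 68.441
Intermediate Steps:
k(r, g) = g/r (k(r, g) = (2*g)/((2*r)) = (2*g)*(1/(2*r)) = g/r)
k(70, -32)/(31*28 - 2) - 4654/T(-68, 1) = (-32/70)/(31*28 - 2) - 4654/(-68) = (-32*1/70)/(868 - 2) - 4654*(-1/68) = -16/35/866 + 2327/34 = -16/35*1/866 + 2327/34 = -8/15155 + 2327/34 = 35265413/515270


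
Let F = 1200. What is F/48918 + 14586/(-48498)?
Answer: -18203343/65900699 ≈ -0.27622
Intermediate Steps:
F/48918 + 14586/(-48498) = 1200/48918 + 14586/(-48498) = 1200*(1/48918) + 14586*(-1/48498) = 200/8153 - 2431/8083 = -18203343/65900699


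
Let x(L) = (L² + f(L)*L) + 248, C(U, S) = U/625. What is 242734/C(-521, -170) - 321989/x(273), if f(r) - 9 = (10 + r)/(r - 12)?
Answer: -1023306953216653/3514202831 ≈ -2.9119e+5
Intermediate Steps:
C(U, S) = U/625 (C(U, S) = U*(1/625) = U/625)
f(r) = 9 + (10 + r)/(-12 + r) (f(r) = 9 + (10 + r)/(r - 12) = 9 + (10 + r)/(-12 + r))
x(L) = 248 + L² + 2*L*(-49 + 5*L)/(-12 + L) (x(L) = (L² + (2*(-49 + 5*L)/(-12 + L))*L) + 248 = (L² + 2*L*(-49 + 5*L)/(-12 + L)) + 248 = 248 + L² + 2*L*(-49 + 5*L)/(-12 + L))
242734/C(-521, -170) - 321989/x(273) = 242734/(((1/625)*(-521))) - 321989*(-12 + 273)/(-2976 + 273³ - 2*273² + 150*273) = 242734/(-521/625) - 321989*261/(-2976 + 20346417 - 2*74529 + 40950) = 242734*(-625/521) - 321989*261/(-2976 + 20346417 - 149058 + 40950) = -151708750/521 - 321989/((1/261)*20235333) = -151708750/521 - 321989/6745111/87 = -151708750/521 - 321989*87/6745111 = -151708750/521 - 28013043/6745111 = -1023306953216653/3514202831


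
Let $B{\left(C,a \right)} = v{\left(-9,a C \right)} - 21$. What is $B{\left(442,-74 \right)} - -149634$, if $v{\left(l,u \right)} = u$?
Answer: $116905$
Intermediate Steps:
$B{\left(C,a \right)} = -21 + C a$ ($B{\left(C,a \right)} = a C - 21 = C a - 21 = -21 + C a$)
$B{\left(442,-74 \right)} - -149634 = \left(-21 + 442 \left(-74\right)\right) - -149634 = \left(-21 - 32708\right) + 149634 = -32729 + 149634 = 116905$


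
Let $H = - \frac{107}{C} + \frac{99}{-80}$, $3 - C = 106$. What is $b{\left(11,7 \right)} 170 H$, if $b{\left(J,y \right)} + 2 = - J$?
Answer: $\frac{361777}{824} \approx 439.05$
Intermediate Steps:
$C = -103$ ($C = 3 - 106 = -103$)
$b{\left(J,y \right)} = -2 - J$
$H = - \frac{1637}{8240}$ ($H = - \frac{107}{-103} + \frac{99}{-80} = \left(-107\right) \left(- \frac{1}{103}\right) + 99 \left(- \frac{1}{80}\right) = \frac{107}{103} - \frac{99}{80} = - \frac{1637}{8240} \approx -0.19867$)
$b{\left(11,7 \right)} 170 H = \left(-2 - 11\right) 170 \left(- \frac{1637}{8240}\right) = \left(-13\right) 170 \left(- \frac{1637}{8240}\right) = \left(-2210\right) \left(- \frac{1637}{8240}\right) = \frac{361777}{824}$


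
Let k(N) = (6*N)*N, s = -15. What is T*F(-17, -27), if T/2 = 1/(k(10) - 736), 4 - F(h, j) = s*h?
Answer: 251/68 ≈ 3.6912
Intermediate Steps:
F(h, j) = 4 + 15*h (F(h, j) = 4 - (-15)*h = 4 + 15*h)
k(N) = 6*N²
T = -1/68 (T = 2/(6*10² - 736) = 2/(6*100 - 736) = 2/(600 - 736) = 2/(-136) = 2*(-1/136) = -1/68 ≈ -0.014706)
T*F(-17, -27) = -(4 + 15*(-17))/68 = -(4 - 255)/68 = -1/68*(-251) = 251/68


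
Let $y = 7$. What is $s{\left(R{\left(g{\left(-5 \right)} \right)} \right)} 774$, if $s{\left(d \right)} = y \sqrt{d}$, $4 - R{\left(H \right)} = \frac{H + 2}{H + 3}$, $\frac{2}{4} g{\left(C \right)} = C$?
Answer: $1548 \sqrt{35} \approx 9158.1$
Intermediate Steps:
$g{\left(C \right)} = 2 C$
$R{\left(H \right)} = 4 - \frac{2 + H}{3 + H}$ ($R{\left(H \right)} = 4 - \frac{H + 2}{H + 3} = 4 - \frac{2 + H}{3 + H}$)
$s{\left(d \right)} = 7 \sqrt{d}$
$s{\left(R{\left(g{\left(-5 \right)} \right)} \right)} 774 = 7 \sqrt{\frac{10 + 3 \cdot 2 \left(-5\right)}{3 + 2 \left(-5\right)}} 774 = 7 \sqrt{\frac{10 + 3 \left(-10\right)}{3 - 10}} \cdot 774 = 7 \sqrt{\frac{10 - 30}{-7}} \cdot 774 = 7 \sqrt{\left(- \frac{1}{7}\right) \left(-20\right)} 774 = 7 \sqrt{\frac{20}{7}} \cdot 774 = 7 \frac{2 \sqrt{35}}{7} \cdot 774 = 2 \sqrt{35} \cdot 774 = 1548 \sqrt{35}$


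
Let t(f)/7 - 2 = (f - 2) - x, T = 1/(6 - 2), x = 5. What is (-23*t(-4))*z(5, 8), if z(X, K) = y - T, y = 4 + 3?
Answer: 39123/4 ≈ 9780.8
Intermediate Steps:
y = 7
T = ¼ (T = 1/4 = ¼ ≈ 0.25000)
t(f) = -35 + 7*f (t(f) = 14 + 7*((f - 2) - 1*5) = 14 + 7*((-2 + f) - 5) = 14 + 7*(-7 + f) = 14 + (-49 + 7*f) = -35 + 7*f)
z(X, K) = 27/4 (z(X, K) = 7 - 1*¼ = 7 - ¼ = 27/4)
(-23*t(-4))*z(5, 8) = -23*(-35 + 7*(-4))*(27/4) = -23*(-35 - 28)*(27/4) = -23*(-63)*(27/4) = 1449*(27/4) = 39123/4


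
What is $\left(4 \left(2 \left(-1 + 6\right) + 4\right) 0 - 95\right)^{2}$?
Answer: $9025$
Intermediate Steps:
$\left(4 \left(2 \left(-1 + 6\right) + 4\right) 0 - 95\right)^{2} = \left(4 \left(2 \cdot 5 + 4\right) 0 - 95\right)^{2} = \left(4 \left(10 + 4\right) 0 - 95\right)^{2} = \left(4 \cdot 14 \cdot 0 - 95\right)^{2} = \left(56 \cdot 0 - 95\right)^{2} = \left(0 - 95\right)^{2} = \left(-95\right)^{2} = 9025$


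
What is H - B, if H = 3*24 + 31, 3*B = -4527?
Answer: 1612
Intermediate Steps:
B = -1509 (B = (⅓)*(-4527) = -1509)
H = 103 (H = 72 + 31 = 103)
H - B = 103 - 1*(-1509) = 103 + 1509 = 1612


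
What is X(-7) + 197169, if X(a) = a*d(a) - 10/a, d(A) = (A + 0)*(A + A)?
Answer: 1375391/7 ≈ 1.9648e+5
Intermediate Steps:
d(A) = 2*A² (d(A) = A*(2*A) = 2*A²)
X(a) = -10/a + 2*a³ (X(a) = a*(2*a²) - 10/a = 2*a³ - 10/a = -10/a + 2*a³)
X(-7) + 197169 = 2*(-5 + (-7)⁴)/(-7) + 197169 = 2*(-⅐)*(-5 + 2401) + 197169 = 2*(-⅐)*2396 + 197169 = -4792/7 + 197169 = 1375391/7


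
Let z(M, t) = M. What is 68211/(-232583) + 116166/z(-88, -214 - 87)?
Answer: -1039393821/787204 ≈ -1320.4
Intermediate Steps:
68211/(-232583) + 116166/z(-88, -214 - 87) = 68211/(-232583) + 116166/(-88) = 68211*(-1/232583) + 116166*(-1/88) = -5247/17891 - 58083/44 = -1039393821/787204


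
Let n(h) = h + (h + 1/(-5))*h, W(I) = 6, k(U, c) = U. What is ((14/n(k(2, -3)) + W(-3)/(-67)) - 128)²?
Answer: 283215241/17956 ≈ 15773.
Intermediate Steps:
n(h) = h + h*(-⅕ + h) (n(h) = h + (h - ⅕)*h = h + (-⅕ + h)*h = h + h*(-⅕ + h))
((14/n(k(2, -3)) + W(-3)/(-67)) - 128)² = ((14/(((⅕)*2*(4 + 5*2))) + 6/(-67)) - 128)² = ((14/(((⅕)*2*(4 + 10))) + 6*(-1/67)) - 128)² = ((14/(((⅕)*2*14)) - 6/67) - 128)² = ((14/(28/5) - 6/67) - 128)² = ((14*(5/28) - 6/67) - 128)² = ((5/2 - 6/67) - 128)² = (323/134 - 128)² = (-16829/134)² = 283215241/17956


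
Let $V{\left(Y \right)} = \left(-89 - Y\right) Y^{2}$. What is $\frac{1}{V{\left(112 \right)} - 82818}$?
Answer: $- \frac{1}{2604162} \approx -3.84 \cdot 10^{-7}$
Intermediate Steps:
$V{\left(Y \right)} = Y^{2} \left(-89 - Y\right)$
$\frac{1}{V{\left(112 \right)} - 82818} = \frac{1}{112^{2} \left(-89 - 112\right) - 82818} = \frac{1}{12544 \left(-89 - 112\right) - 82818} = \frac{1}{12544 \left(-201\right) - 82818} = \frac{1}{-2521344 - 82818} = \frac{1}{-2604162} = - \frac{1}{2604162}$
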